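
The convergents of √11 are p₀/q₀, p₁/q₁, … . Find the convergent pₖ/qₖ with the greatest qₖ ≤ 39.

√11 = [3; 3, 6, …] (period length 2).
Convergents:
  p_0/q_0 = 3/1
  p_1/q_1 = 10/3
  p_2/q_2 = 63/19
  p_3/q_3 = 199/60
q_2 = 19 ≤ 39 < 60 = q_3, so the answer is 63/19.

63/19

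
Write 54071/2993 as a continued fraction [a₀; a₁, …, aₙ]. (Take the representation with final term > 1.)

54071 = 18·2993 + 197
2993 = 15·197 + 38
197 = 5·38 + 7
38 = 5·7 + 3
7 = 2·3 + 1
3 = 3·1 + 0  (stop)
So 54071/2993 = [18; 15, 5, 5, 2, 3].

[18; 15, 5, 5, 2, 3]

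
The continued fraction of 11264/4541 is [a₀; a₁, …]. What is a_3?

11264 = 2·4541 + 2182   →  a_0 = 2
4541 = 2·2182 + 177   →  a_1 = 2
2182 = 12·177 + 58   →  a_2 = 12
177 = 3·58 + 3   →  a_3 = 3

3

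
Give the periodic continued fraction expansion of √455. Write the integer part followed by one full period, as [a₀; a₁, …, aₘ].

[21; 3, 42]

a₀ = ⌊√455⌋ = 21.
With m₀=0, d₀=1 and mₖ₊₁ = dₖaₖ − mₖ, dₖ₊₁ = (n − mₖ₊₁²)/dₖ, aₖ₊₁ = ⌊(a₀+mₖ₊₁)/dₖ₊₁⌋:
  k=1: m=21, d=14, a=3
  k=2: m=21, d=1, a=42
d=1 and a=2a₀=42 at k=2, so the next step gives (m, d) = (21, 14) again — its k=1 value — and the period has length 2.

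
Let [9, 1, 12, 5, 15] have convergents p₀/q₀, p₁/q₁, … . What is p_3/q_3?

Using pₖ = aₖpₖ₋₁ + pₖ₋₂, qₖ = aₖqₖ₋₁ + qₖ₋₂ (with p₋₁=1, p₋₂=0, q₋₁=0, q₋₂=1):
  k=0: a=9, p=9, q=1
  k=1: a=1, p=10, q=1
  k=2: a=12, p=129, q=13
  k=3: a=5, p=655, q=66

655/66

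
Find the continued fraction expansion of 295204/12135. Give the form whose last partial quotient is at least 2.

[24; 3, 16, 3, 5, 15]

295204 = 24·12135 + 3964
12135 = 3·3964 + 243
3964 = 16·243 + 76
243 = 3·76 + 15
76 = 5·15 + 1
15 = 15·1 + 0  (stop)
So 295204/12135 = [24; 3, 16, 3, 5, 15].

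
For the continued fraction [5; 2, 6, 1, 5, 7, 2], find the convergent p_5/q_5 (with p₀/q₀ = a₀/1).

Using pₖ = aₖpₖ₋₁ + pₖ₋₂, qₖ = aₖqₖ₋₁ + qₖ₋₂ (with p₋₁=1, p₋₂=0, q₋₁=0, q₋₂=1):
  k=0: a=5, p=5, q=1
  k=1: a=2, p=11, q=2
  k=2: a=6, p=71, q=13
  k=3: a=1, p=82, q=15
  k=4: a=5, p=481, q=88
  k=5: a=7, p=3449, q=631

3449/631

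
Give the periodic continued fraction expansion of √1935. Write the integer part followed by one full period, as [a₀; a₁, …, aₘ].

a₀ = ⌊√1935⌋ = 43.
With m₀=0, d₀=1 and mₖ₊₁ = dₖaₖ − mₖ, dₖ₊₁ = (n − mₖ₊₁²)/dₖ, aₖ₊₁ = ⌊(a₀+mₖ₊₁)/dₖ₊₁⌋:
  k=1: m=43, d=86, a=1
  k=2: m=43, d=1, a=86
d=1 and a=2a₀=86 at k=2, so the next step gives (m, d) = (43, 86) again — its k=1 value — and the period has length 2.

[43; 1, 86]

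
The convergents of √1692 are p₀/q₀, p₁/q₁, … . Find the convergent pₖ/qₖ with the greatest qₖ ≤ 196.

4607/112

√1692 = [41; 7, 2, 7, 82, …] (period length 4).
Convergents:
  p_0/q_0 = 41/1
  p_1/q_1 = 288/7
  p_2/q_2 = 617/15
  p_3/q_3 = 4607/112
  p_4/q_4 = 378391/9199
q_3 = 112 ≤ 196 < 9199 = q_4, so the answer is 4607/112.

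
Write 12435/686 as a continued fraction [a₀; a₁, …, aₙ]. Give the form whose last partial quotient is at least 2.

[18; 7, 1, 7, 1, 2, 3]

12435 = 18·686 + 87
686 = 7·87 + 77
87 = 1·77 + 10
77 = 7·10 + 7
10 = 1·7 + 3
7 = 2·3 + 1
3 = 3·1 + 0  (stop)
So 12435/686 = [18; 7, 1, 7, 1, 2, 3].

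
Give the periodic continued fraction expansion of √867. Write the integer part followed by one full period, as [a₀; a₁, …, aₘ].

[29; 2, 4, 29, 4, 2, 58]

a₀ = ⌊√867⌋ = 29.
With m₀=0, d₀=1 and mₖ₊₁ = dₖaₖ − mₖ, dₖ₊₁ = (n − mₖ₊₁²)/dₖ, aₖ₊₁ = ⌊(a₀+mₖ₊₁)/dₖ₊₁⌋:
  k=1: m=29, d=26, a=2
  k=2: m=23, d=13, a=4
  k=3: m=29, d=2, a=29
  k=4: m=29, d=13, a=4
  k=5: m=23, d=26, a=2
  k=6: m=29, d=1, a=58
d=1 and a=2a₀=58 at k=6, so the next step gives (m, d) = (29, 26) again — its k=1 value — and the period has length 6.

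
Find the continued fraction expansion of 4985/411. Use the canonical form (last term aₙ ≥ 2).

[12; 7, 1, 3, 13]

4985 = 12*411 + 53
411 = 7*53 + 40
53 = 1*40 + 13
40 = 3*13 + 1
13 = 13*1 + 0  (stop)
So 4985/411 = [12; 7, 1, 3, 13].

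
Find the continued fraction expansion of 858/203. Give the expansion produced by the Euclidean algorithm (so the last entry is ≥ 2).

858 = 4×203 + 46
203 = 4×46 + 19
46 = 2×19 + 8
19 = 2×8 + 3
8 = 2×3 + 2
3 = 1×2 + 1
2 = 2×1 + 0  (stop)
So 858/203 = [4; 4, 2, 2, 2, 1, 2].

[4; 4, 2, 2, 2, 1, 2]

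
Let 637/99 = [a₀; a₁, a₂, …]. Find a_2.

3

637 = 6·99 + 43   →  a_0 = 6
99 = 2·43 + 13   →  a_1 = 2
43 = 3·13 + 4   →  a_2 = 3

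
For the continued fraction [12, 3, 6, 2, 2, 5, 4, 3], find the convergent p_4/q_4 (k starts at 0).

Using pₖ = aₖpₖ₋₁ + pₖ₋₂, qₖ = aₖqₖ₋₁ + qₖ₋₂ (with p₋₁=1, p₋₂=0, q₋₁=0, q₋₂=1):
  k=0: a=12, p=12, q=1
  k=1: a=3, p=37, q=3
  k=2: a=6, p=234, q=19
  k=3: a=2, p=505, q=41
  k=4: a=2, p=1244, q=101

1244/101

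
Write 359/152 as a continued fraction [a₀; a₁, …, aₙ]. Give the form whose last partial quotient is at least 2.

[2; 2, 1, 3, 4, 3]

359 = 2*152 + 55
152 = 2*55 + 42
55 = 1*42 + 13
42 = 3*13 + 3
13 = 4*3 + 1
3 = 3*1 + 0  (stop)
So 359/152 = [2; 2, 1, 3, 4, 3].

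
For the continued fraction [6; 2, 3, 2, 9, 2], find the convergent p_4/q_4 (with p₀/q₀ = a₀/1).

972/151

Using pₖ = aₖpₖ₋₁ + pₖ₋₂, qₖ = aₖqₖ₋₁ + qₖ₋₂ (with p₋₁=1, p₋₂=0, q₋₁=0, q₋₂=1):
  k=0: a=6, p=6, q=1
  k=1: a=2, p=13, q=2
  k=2: a=3, p=45, q=7
  k=3: a=2, p=103, q=16
  k=4: a=9, p=972, q=151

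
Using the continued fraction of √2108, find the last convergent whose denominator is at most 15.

505/11

√2108 = [45; 1, 10, 2, 22, 2, 10, 1, 90, …] (period length 8).
Convergents:
  p_0/q_0 = 45/1
  p_1/q_1 = 46/1
  p_2/q_2 = 505/11
  p_3/q_3 = 1056/23
q_2 = 11 ≤ 15 < 23 = q_3, so the answer is 505/11.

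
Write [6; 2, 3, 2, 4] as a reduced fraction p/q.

457/71

Using pₖ = aₖpₖ₋₁ + pₖ₋₂ and qₖ = aₖqₖ₋₁ + qₖ₋₂:
  k=0: a=6, p=6, q=1
  k=1: a=2, p=13, q=2
  k=2: a=3, p=45, q=7
  k=3: a=2, p=103, q=16
  k=4: a=4, p=457, q=71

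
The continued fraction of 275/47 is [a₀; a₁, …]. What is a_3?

1

275 = 5·47 + 40   →  a_0 = 5
47 = 1·40 + 7   →  a_1 = 1
40 = 5·7 + 5   →  a_2 = 5
7 = 1·5 + 2   →  a_3 = 1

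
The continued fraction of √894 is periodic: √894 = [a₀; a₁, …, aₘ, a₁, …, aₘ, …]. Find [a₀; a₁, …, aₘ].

a₀ = ⌊√894⌋ = 29.
With m₀=0, d₀=1 and mₖ₊₁ = dₖaₖ − mₖ, dₖ₊₁ = (n − mₖ₊₁²)/dₖ, aₖ₊₁ = ⌊(a₀+mₖ₊₁)/dₖ₊₁⌋:
  k=1: m=29, d=53, a=1
  k=2: m=24, d=6, a=8
  k=3: m=24, d=53, a=1
  k=4: m=29, d=1, a=58
d=1 and a=2a₀=58 at k=4, so the next step gives (m, d) = (29, 53) again — its k=1 value — and the period has length 4.

[29; 1, 8, 1, 58]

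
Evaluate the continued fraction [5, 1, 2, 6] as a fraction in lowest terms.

Fold from the inside: start with 6/1.
  2 + 1/6 = 13/6
  1 + 6/13 = 19/13
  5 + 13/19 = 108/19

108/19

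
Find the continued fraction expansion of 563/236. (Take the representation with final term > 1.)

[2; 2, 1, 1, 2, 5, 1, 2]

563 = 2·236 + 91
236 = 2·91 + 54
91 = 1·54 + 37
54 = 1·37 + 17
37 = 2·17 + 3
17 = 5·3 + 2
3 = 1·2 + 1
2 = 2·1 + 0  (stop)
So 563/236 = [2; 2, 1, 1, 2, 5, 1, 2].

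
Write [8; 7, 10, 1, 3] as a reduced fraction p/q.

Fold from the inside: start with 3/1.
  1 + 1/3 = 4/3
  10 + 3/4 = 43/4
  7 + 4/43 = 305/43
  8 + 43/305 = 2483/305

2483/305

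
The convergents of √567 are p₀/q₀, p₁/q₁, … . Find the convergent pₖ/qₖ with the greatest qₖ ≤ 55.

√567 = [23; 1, 4, 3, 4, 1, 46, …] (period length 6).
Convergents:
  p_0/q_0 = 23/1
  p_1/q_1 = 24/1
  p_2/q_2 = 119/5
  p_3/q_3 = 381/16
  p_4/q_4 = 1643/69
q_3 = 16 ≤ 55 < 69 = q_4, so the answer is 381/16.

381/16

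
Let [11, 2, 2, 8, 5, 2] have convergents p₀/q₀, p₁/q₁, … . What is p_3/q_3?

479/42

Using pₖ = aₖpₖ₋₁ + pₖ₋₂, qₖ = aₖqₖ₋₁ + qₖ₋₂ (with p₋₁=1, p₋₂=0, q₋₁=0, q₋₂=1):
  k=0: a=11, p=11, q=1
  k=1: a=2, p=23, q=2
  k=2: a=2, p=57, q=5
  k=3: a=8, p=479, q=42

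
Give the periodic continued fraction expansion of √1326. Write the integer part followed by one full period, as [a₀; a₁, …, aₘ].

[36; 2, 2, 2, 2, 2, 72]

a₀ = ⌊√1326⌋ = 36.
With m₀=0, d₀=1 and mₖ₊₁ = dₖaₖ − mₖ, dₖ₊₁ = (n − mₖ₊₁²)/dₖ, aₖ₊₁ = ⌊(a₀+mₖ₊₁)/dₖ₊₁⌋:
  k=1: m=36, d=30, a=2
  k=2: m=24, d=25, a=2
  k=3: m=26, d=26, a=2
  k=4: m=26, d=25, a=2
  k=5: m=24, d=30, a=2
  k=6: m=36, d=1, a=72
d=1 and a=2a₀=72 at k=6, so the next step gives (m, d) = (36, 30) again — its k=1 value — and the period has length 6.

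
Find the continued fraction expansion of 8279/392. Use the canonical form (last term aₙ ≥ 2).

8279 = 21·392 + 47
392 = 8·47 + 16
47 = 2·16 + 15
16 = 1·15 + 1
15 = 15·1 + 0  (stop)
So 8279/392 = [21; 8, 2, 1, 15].

[21; 8, 2, 1, 15]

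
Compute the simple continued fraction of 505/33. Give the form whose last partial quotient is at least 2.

505 = 15×33 + 10
33 = 3×10 + 3
10 = 3×3 + 1
3 = 3×1 + 0  (stop)
So 505/33 = [15; 3, 3, 3].

[15; 3, 3, 3]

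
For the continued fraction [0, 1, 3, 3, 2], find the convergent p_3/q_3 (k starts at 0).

Using pₖ = aₖpₖ₋₁ + pₖ₋₂, qₖ = aₖqₖ₋₁ + qₖ₋₂ (with p₋₁=1, p₋₂=0, q₋₁=0, q₋₂=1):
  k=0: a=0, p=0, q=1
  k=1: a=1, p=1, q=1
  k=2: a=3, p=3, q=4
  k=3: a=3, p=10, q=13

10/13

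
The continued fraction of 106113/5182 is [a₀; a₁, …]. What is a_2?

106113 = 20·5182 + 2473   →  a_0 = 20
5182 = 2·2473 + 236   →  a_1 = 2
2473 = 10·236 + 113   →  a_2 = 10

10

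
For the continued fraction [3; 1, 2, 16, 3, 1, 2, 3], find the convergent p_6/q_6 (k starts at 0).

2013/548

Using pₖ = aₖpₖ₋₁ + pₖ₋₂, qₖ = aₖqₖ₋₁ + qₖ₋₂ (with p₋₁=1, p₋₂=0, q₋₁=0, q₋₂=1):
  k=0: a=3, p=3, q=1
  k=1: a=1, p=4, q=1
  k=2: a=2, p=11, q=3
  k=3: a=16, p=180, q=49
  k=4: a=3, p=551, q=150
  k=5: a=1, p=731, q=199
  k=6: a=2, p=2013, q=548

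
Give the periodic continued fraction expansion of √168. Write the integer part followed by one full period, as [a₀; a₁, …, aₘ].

[12; 1, 24]

a₀ = ⌊√168⌋ = 12.
With m₀=0, d₀=1 and mₖ₊₁ = dₖaₖ − mₖ, dₖ₊₁ = (n − mₖ₊₁²)/dₖ, aₖ₊₁ = ⌊(a₀+mₖ₊₁)/dₖ₊₁⌋:
  k=1: m=12, d=24, a=1
  k=2: m=12, d=1, a=24
d=1 and a=2a₀=24 at k=2, so the next step gives (m, d) = (12, 24) again — its k=1 value — and the period has length 2.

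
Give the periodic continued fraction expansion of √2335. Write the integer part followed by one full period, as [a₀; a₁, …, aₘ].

a₀ = ⌊√2335⌋ = 48.
With m₀=0, d₀=1 and mₖ₊₁ = dₖaₖ − mₖ, dₖ₊₁ = (n − mₖ₊₁²)/dₖ, aₖ₊₁ = ⌊(a₀+mₖ₊₁)/dₖ₊₁⌋:
  k=1: m=48, d=31, a=3
  k=2: m=45, d=10, a=9
  k=3: m=45, d=31, a=3
  k=4: m=48, d=1, a=96
d=1 and a=2a₀=96 at k=4, so the next step gives (m, d) = (48, 31) again — its k=1 value — and the period has length 4.

[48; 3, 9, 3, 96]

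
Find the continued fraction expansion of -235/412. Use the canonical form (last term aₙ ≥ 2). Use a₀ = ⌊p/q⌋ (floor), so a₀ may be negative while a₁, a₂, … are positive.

-235 = -1·412 + 177
412 = 2·177 + 58
177 = 3·58 + 3
58 = 19·3 + 1
3 = 3·1 + 0  (stop)
So -235/412 = [-1; 2, 3, 19, 3].

[-1; 2, 3, 19, 3]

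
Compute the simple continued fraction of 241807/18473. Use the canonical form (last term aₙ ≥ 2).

241807 = 13×18473 + 1658
18473 = 11×1658 + 235
1658 = 7×235 + 13
235 = 18×13 + 1
13 = 13×1 + 0  (stop)
So 241807/18473 = [13; 11, 7, 18, 13].

[13; 11, 7, 18, 13]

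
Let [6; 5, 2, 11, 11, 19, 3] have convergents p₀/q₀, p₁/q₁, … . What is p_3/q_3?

779/126

Using pₖ = aₖpₖ₋₁ + pₖ₋₂, qₖ = aₖqₖ₋₁ + qₖ₋₂ (with p₋₁=1, p₋₂=0, q₋₁=0, q₋₂=1):
  k=0: a=6, p=6, q=1
  k=1: a=5, p=31, q=5
  k=2: a=2, p=68, q=11
  k=3: a=11, p=779, q=126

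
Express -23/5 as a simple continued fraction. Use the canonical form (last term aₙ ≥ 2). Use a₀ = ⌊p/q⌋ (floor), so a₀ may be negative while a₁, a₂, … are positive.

[-5; 2, 2]

-23 = -5×5 + 2
5 = 2×2 + 1
2 = 2×1 + 0  (stop)
So -23/5 = [-5; 2, 2].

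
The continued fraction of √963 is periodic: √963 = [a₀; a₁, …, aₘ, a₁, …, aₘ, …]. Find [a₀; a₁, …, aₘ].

[31; 31, 62]

a₀ = ⌊√963⌋ = 31.
With m₀=0, d₀=1 and mₖ₊₁ = dₖaₖ − mₖ, dₖ₊₁ = (n − mₖ₊₁²)/dₖ, aₖ₊₁ = ⌊(a₀+mₖ₊₁)/dₖ₊₁⌋:
  k=1: m=31, d=2, a=31
  k=2: m=31, d=1, a=62
d=1 and a=2a₀=62 at k=2, so the next step gives (m, d) = (31, 2) again — its k=1 value — and the period has length 2.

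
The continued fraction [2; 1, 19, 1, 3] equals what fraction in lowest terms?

Fold from the inside: start with 3/1.
  1 + 1/3 = 4/3
  19 + 3/4 = 79/4
  1 + 4/79 = 83/79
  2 + 79/83 = 245/83

245/83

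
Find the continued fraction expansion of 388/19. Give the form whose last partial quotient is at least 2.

388 = 20*19 + 8
19 = 2*8 + 3
8 = 2*3 + 2
3 = 1*2 + 1
2 = 2*1 + 0  (stop)
So 388/19 = [20; 2, 2, 1, 2].

[20; 2, 2, 1, 2]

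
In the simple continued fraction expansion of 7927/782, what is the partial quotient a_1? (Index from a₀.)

7927 = 10·782 + 107   →  a_0 = 10
782 = 7·107 + 33   →  a_1 = 7

7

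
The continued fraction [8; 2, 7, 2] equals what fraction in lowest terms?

271/32

Fold from the inside: start with 2/1.
  7 + 1/2 = 15/2
  2 + 2/15 = 32/15
  8 + 15/32 = 271/32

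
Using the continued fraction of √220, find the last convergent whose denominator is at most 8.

89/6

√220 = [14; 1, 4, 1, 28, …] (period length 4).
Convergents:
  p_0/q_0 = 14/1
  p_1/q_1 = 15/1
  p_2/q_2 = 74/5
  p_3/q_3 = 89/6
  p_4/q_4 = 2566/173
q_3 = 6 ≤ 8 < 173 = q_4, so the answer is 89/6.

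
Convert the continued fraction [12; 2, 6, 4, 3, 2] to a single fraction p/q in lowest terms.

Using pₖ = aₖpₖ₋₁ + pₖ₋₂ and qₖ = aₖqₖ₋₁ + qₖ₋₂:
  k=0: a=12, p=12, q=1
  k=1: a=2, p=25, q=2
  k=2: a=6, p=162, q=13
  k=3: a=4, p=673, q=54
  k=4: a=3, p=2181, q=175
  k=5: a=2, p=5035, q=404

5035/404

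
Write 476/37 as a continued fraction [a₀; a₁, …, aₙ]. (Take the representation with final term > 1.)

[12; 1, 6, 2, 2]

476 = 12*37 + 32
37 = 1*32 + 5
32 = 6*5 + 2
5 = 2*2 + 1
2 = 2*1 + 0  (stop)
So 476/37 = [12; 1, 6, 2, 2].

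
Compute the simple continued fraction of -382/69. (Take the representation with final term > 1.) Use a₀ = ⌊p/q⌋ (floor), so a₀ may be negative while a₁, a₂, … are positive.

[-6; 2, 6, 2, 2]

-382 = -6·69 + 32
69 = 2·32 + 5
32 = 6·5 + 2
5 = 2·2 + 1
2 = 2·1 + 0  (stop)
So -382/69 = [-6; 2, 6, 2, 2].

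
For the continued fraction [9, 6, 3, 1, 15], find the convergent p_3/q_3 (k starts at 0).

229/25

Using pₖ = aₖpₖ₋₁ + pₖ₋₂, qₖ = aₖqₖ₋₁ + qₖ₋₂ (with p₋₁=1, p₋₂=0, q₋₁=0, q₋₂=1):
  k=0: a=9, p=9, q=1
  k=1: a=6, p=55, q=6
  k=2: a=3, p=174, q=19
  k=3: a=1, p=229, q=25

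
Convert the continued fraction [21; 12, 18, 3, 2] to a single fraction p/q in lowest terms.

32531/1543

Fold from the inside: start with 2/1.
  3 + 1/2 = 7/2
  18 + 2/7 = 128/7
  12 + 7/128 = 1543/128
  21 + 128/1543 = 32531/1543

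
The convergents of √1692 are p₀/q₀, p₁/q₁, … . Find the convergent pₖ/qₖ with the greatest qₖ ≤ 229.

4607/112

√1692 = [41; 7, 2, 7, 82, …] (period length 4).
Convergents:
  p_0/q_0 = 41/1
  p_1/q_1 = 288/7
  p_2/q_2 = 617/15
  p_3/q_3 = 4607/112
  p_4/q_4 = 378391/9199
q_3 = 112 ≤ 229 < 9199 = q_4, so the answer is 4607/112.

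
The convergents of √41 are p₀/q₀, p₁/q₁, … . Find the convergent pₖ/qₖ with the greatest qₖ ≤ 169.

√41 = [6; 2, 2, 12, …] (period length 3).
Convergents:
  p_0/q_0 = 6/1
  p_1/q_1 = 13/2
  p_2/q_2 = 32/5
  p_3/q_3 = 397/62
  p_4/q_4 = 826/129
  p_5/q_5 = 2049/320
q_4 = 129 ≤ 169 < 320 = q_5, so the answer is 826/129.

826/129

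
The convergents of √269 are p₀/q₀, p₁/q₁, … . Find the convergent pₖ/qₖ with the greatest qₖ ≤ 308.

2657/162

√269 = [16; 2, 2, 32, …] (period length 3).
Convergents:
  p_0/q_0 = 16/1
  p_1/q_1 = 33/2
  p_2/q_2 = 82/5
  p_3/q_3 = 2657/162
  p_4/q_4 = 5396/329
q_3 = 162 ≤ 308 < 329 = q_4, so the answer is 2657/162.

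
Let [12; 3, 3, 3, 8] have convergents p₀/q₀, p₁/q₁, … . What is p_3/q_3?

406/33

Using pₖ = aₖpₖ₋₁ + pₖ₋₂, qₖ = aₖqₖ₋₁ + qₖ₋₂ (with p₋₁=1, p₋₂=0, q₋₁=0, q₋₂=1):
  k=0: a=12, p=12, q=1
  k=1: a=3, p=37, q=3
  k=2: a=3, p=123, q=10
  k=3: a=3, p=406, q=33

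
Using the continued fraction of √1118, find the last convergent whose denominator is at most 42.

535/16

√1118 = [33; 2, 3, 2, 3, 2, 66, …] (period length 6).
Convergents:
  p_0/q_0 = 33/1
  p_1/q_1 = 67/2
  p_2/q_2 = 234/7
  p_3/q_3 = 535/16
  p_4/q_4 = 1839/55
q_3 = 16 ≤ 42 < 55 = q_4, so the answer is 535/16.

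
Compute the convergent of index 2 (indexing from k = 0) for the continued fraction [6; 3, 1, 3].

25/4

Using pₖ = aₖpₖ₋₁ + pₖ₋₂, qₖ = aₖqₖ₋₁ + qₖ₋₂ (with p₋₁=1, p₋₂=0, q₋₁=0, q₋₂=1):
  k=0: a=6, p=6, q=1
  k=1: a=3, p=19, q=3
  k=2: a=1, p=25, q=4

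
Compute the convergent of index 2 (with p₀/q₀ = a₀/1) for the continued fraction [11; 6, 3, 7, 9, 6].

Using pₖ = aₖpₖ₋₁ + pₖ₋₂, qₖ = aₖqₖ₋₁ + qₖ₋₂ (with p₋₁=1, p₋₂=0, q₋₁=0, q₋₂=1):
  k=0: a=11, p=11, q=1
  k=1: a=6, p=67, q=6
  k=2: a=3, p=212, q=19

212/19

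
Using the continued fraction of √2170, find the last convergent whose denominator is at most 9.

√2170 = [46; 1, 1, 2, 1, 1, 92, …] (period length 6).
Convergents:
  p_0/q_0 = 46/1
  p_1/q_1 = 47/1
  p_2/q_2 = 93/2
  p_3/q_3 = 233/5
  p_4/q_4 = 326/7
  p_5/q_5 = 559/12
q_4 = 7 ≤ 9 < 12 = q_5, so the answer is 326/7.

326/7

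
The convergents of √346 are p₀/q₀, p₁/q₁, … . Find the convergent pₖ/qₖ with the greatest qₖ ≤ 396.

6901/371

√346 = [18; 1, 1, 1, 1, 36, …] (period length 5).
Convergents:
  p_0/q_0 = 18/1
  p_1/q_1 = 19/1
  p_2/q_2 = 37/2
  p_3/q_3 = 56/3
  p_4/q_4 = 93/5
  p_5/q_5 = 3404/183
  p_6/q_6 = 3497/188
  p_7/q_7 = 6901/371
  p_8/q_8 = 10398/559
q_7 = 371 ≤ 396 < 559 = q_8, so the answer is 6901/371.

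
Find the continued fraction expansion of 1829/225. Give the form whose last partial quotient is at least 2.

[8; 7, 1, 3, 7]

1829 = 8·225 + 29
225 = 7·29 + 22
29 = 1·22 + 7
22 = 3·7 + 1
7 = 7·1 + 0  (stop)
So 1829/225 = [8; 7, 1, 3, 7].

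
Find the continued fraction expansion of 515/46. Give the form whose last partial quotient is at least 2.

[11; 5, 9]

515 = 11·46 + 9
46 = 5·9 + 1
9 = 9·1 + 0  (stop)
So 515/46 = [11; 5, 9].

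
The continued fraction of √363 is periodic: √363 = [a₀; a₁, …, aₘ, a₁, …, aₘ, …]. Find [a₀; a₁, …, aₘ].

[19; 19, 38]

a₀ = ⌊√363⌋ = 19.
With m₀=0, d₀=1 and mₖ₊₁ = dₖaₖ − mₖ, dₖ₊₁ = (n − mₖ₊₁²)/dₖ, aₖ₊₁ = ⌊(a₀+mₖ₊₁)/dₖ₊₁⌋:
  k=1: m=19, d=2, a=19
  k=2: m=19, d=1, a=38
d=1 and a=2a₀=38 at k=2, so the next step gives (m, d) = (19, 2) again — its k=1 value — and the period has length 2.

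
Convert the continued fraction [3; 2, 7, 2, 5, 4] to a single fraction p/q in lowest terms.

2539/732

Fold from the inside: start with 4/1.
  5 + 1/4 = 21/4
  2 + 4/21 = 46/21
  7 + 21/46 = 343/46
  2 + 46/343 = 732/343
  3 + 343/732 = 2539/732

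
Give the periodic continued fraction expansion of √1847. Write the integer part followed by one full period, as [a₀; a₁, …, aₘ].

[42; 1, 41, 1, 84]

a₀ = ⌊√1847⌋ = 42.
With m₀=0, d₀=1 and mₖ₊₁ = dₖaₖ − mₖ, dₖ₊₁ = (n − mₖ₊₁²)/dₖ, aₖ₊₁ = ⌊(a₀+mₖ₊₁)/dₖ₊₁⌋:
  k=1: m=42, d=83, a=1
  k=2: m=41, d=2, a=41
  k=3: m=41, d=83, a=1
  k=4: m=42, d=1, a=84
d=1 and a=2a₀=84 at k=4, so the next step gives (m, d) = (42, 83) again — its k=1 value — and the period has length 4.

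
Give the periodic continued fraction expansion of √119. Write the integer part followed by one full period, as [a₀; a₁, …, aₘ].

a₀ = ⌊√119⌋ = 10.
With m₀=0, d₀=1 and mₖ₊₁ = dₖaₖ − mₖ, dₖ₊₁ = (n − mₖ₊₁²)/dₖ, aₖ₊₁ = ⌊(a₀+mₖ₊₁)/dₖ₊₁⌋:
  k=1: m=10, d=19, a=1
  k=2: m=9, d=2, a=9
  k=3: m=9, d=19, a=1
  k=4: m=10, d=1, a=20
d=1 and a=2a₀=20 at k=4, so the next step gives (m, d) = (10, 19) again — its k=1 value — and the period has length 4.

[10; 1, 9, 1, 20]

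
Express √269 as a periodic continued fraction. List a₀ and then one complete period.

a₀ = ⌊√269⌋ = 16.
With m₀=0, d₀=1 and mₖ₊₁ = dₖaₖ − mₖ, dₖ₊₁ = (n − mₖ₊₁²)/dₖ, aₖ₊₁ = ⌊(a₀+mₖ₊₁)/dₖ₊₁⌋:
  k=1: m=16, d=13, a=2
  k=2: m=10, d=13, a=2
  k=3: m=16, d=1, a=32
d=1 and a=2a₀=32 at k=3, so the next step gives (m, d) = (16, 13) again — its k=1 value — and the period has length 3.

[16; 2, 2, 32]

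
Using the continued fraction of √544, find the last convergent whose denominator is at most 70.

793/34

√544 = [23; 3, 11, 3, 46, …] (period length 4).
Convergents:
  p_0/q_0 = 23/1
  p_1/q_1 = 70/3
  p_2/q_2 = 793/34
  p_3/q_3 = 2449/105
q_2 = 34 ≤ 70 < 105 = q_3, so the answer is 793/34.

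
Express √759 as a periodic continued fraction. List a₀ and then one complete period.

a₀ = ⌊√759⌋ = 27.
With m₀=0, d₀=1 and mₖ₊₁ = dₖaₖ − mₖ, dₖ₊₁ = (n − mₖ₊₁²)/dₖ, aₖ₊₁ = ⌊(a₀+mₖ₊₁)/dₖ₊₁⌋:
  k=1: m=27, d=30, a=1
  k=2: m=3, d=25, a=1
  k=3: m=22, d=11, a=4
  k=4: m=22, d=25, a=1
  k=5: m=3, d=30, a=1
  k=6: m=27, d=1, a=54
d=1 and a=2a₀=54 at k=6, so the next step gives (m, d) = (27, 30) again — its k=1 value — and the period has length 6.

[27; 1, 1, 4, 1, 1, 54]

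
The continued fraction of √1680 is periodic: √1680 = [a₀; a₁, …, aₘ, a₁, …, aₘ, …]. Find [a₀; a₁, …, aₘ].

a₀ = ⌊√1680⌋ = 40.

[40; 1, 80]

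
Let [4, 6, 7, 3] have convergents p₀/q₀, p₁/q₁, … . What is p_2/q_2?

Using pₖ = aₖpₖ₋₁ + pₖ₋₂, qₖ = aₖqₖ₋₁ + qₖ₋₂ (with p₋₁=1, p₋₂=0, q₋₁=0, q₋₂=1):
  k=0: a=4, p=4, q=1
  k=1: a=6, p=25, q=6
  k=2: a=7, p=179, q=43

179/43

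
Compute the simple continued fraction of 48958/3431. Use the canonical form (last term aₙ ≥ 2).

[14; 3, 1, 2, 2, 18, 2, 3]

48958 = 14·3431 + 924
3431 = 3·924 + 659
924 = 1·659 + 265
659 = 2·265 + 129
265 = 2·129 + 7
129 = 18·7 + 3
7 = 2·3 + 1
3 = 3·1 + 0  (stop)
So 48958/3431 = [14; 3, 1, 2, 2, 18, 2, 3].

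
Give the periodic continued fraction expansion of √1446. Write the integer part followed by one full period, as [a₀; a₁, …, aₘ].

a₀ = ⌊√1446⌋ = 38.
With m₀=0, d₀=1 and mₖ₊₁ = dₖaₖ − mₖ, dₖ₊₁ = (n − mₖ₊₁²)/dₖ, aₖ₊₁ = ⌊(a₀+mₖ₊₁)/dₖ₊₁⌋:
  k=1: m=38, d=2, a=38
  k=2: m=38, d=1, a=76
d=1 and a=2a₀=76 at k=2, so the next step gives (m, d) = (38, 2) again — its k=1 value — and the period has length 2.

[38; 38, 76]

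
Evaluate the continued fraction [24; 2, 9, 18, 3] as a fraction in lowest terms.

25722/1051

Fold from the inside: start with 3/1.
  18 + 1/3 = 55/3
  9 + 3/55 = 498/55
  2 + 55/498 = 1051/498
  24 + 498/1051 = 25722/1051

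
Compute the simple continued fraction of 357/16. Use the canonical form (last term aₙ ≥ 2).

357 = 22×16 + 5
16 = 3×5 + 1
5 = 5×1 + 0  (stop)
So 357/16 = [22; 3, 5].

[22; 3, 5]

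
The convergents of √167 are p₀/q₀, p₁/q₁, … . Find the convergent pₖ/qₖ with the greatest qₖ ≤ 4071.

√167 = [12; 1, 11, 1, 24, …] (period length 4).
Convergents:
  p_0/q_0 = 12/1
  p_1/q_1 = 13/1
  p_2/q_2 = 155/12
  p_3/q_3 = 168/13
  p_4/q_4 = 4187/324
  p_5/q_5 = 4355/337
  p_6/q_6 = 52092/4031
  p_7/q_7 = 56447/4368
q_6 = 4031 ≤ 4071 < 4368 = q_7, so the answer is 52092/4031.

52092/4031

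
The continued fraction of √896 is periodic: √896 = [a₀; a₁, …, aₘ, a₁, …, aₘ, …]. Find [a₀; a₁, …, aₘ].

a₀ = ⌊√896⌋ = 29.
With m₀=0, d₀=1 and mₖ₊₁ = dₖaₖ − mₖ, dₖ₊₁ = (n − mₖ₊₁²)/dₖ, aₖ₊₁ = ⌊(a₀+mₖ₊₁)/dₖ₊₁⌋:
  k=1: m=29, d=55, a=1
  k=2: m=26, d=4, a=13
  k=3: m=26, d=55, a=1
  k=4: m=29, d=1, a=58
d=1 and a=2a₀=58 at k=4, so the next step gives (m, d) = (29, 55) again — its k=1 value — and the period has length 4.

[29; 1, 13, 1, 58]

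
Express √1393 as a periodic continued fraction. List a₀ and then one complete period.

[37; 3, 10, 3, 74]

a₀ = ⌊√1393⌋ = 37.
With m₀=0, d₀=1 and mₖ₊₁ = dₖaₖ − mₖ, dₖ₊₁ = (n − mₖ₊₁²)/dₖ, aₖ₊₁ = ⌊(a₀+mₖ₊₁)/dₖ₊₁⌋:
  k=1: m=37, d=24, a=3
  k=2: m=35, d=7, a=10
  k=3: m=35, d=24, a=3
  k=4: m=37, d=1, a=74
d=1 and a=2a₀=74 at k=4, so the next step gives (m, d) = (37, 24) again — its k=1 value — and the period has length 4.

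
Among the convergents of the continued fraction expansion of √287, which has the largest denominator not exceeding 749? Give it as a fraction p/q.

9775/577

√287 = [16; 1, 15, 1, 32, …] (period length 4).
Convergents:
  p_0/q_0 = 16/1
  p_1/q_1 = 17/1
  p_2/q_2 = 271/16
  p_3/q_3 = 288/17
  p_4/q_4 = 9487/560
  p_5/q_5 = 9775/577
  p_6/q_6 = 156112/9215
q_5 = 577 ≤ 749 < 9215 = q_6, so the answer is 9775/577.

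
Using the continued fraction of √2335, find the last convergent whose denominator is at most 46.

√2335 = [48; 3, 9, 3, 96, …] (period length 4).
Convergents:
  p_0/q_0 = 48/1
  p_1/q_1 = 145/3
  p_2/q_2 = 1353/28
  p_3/q_3 = 4204/87
q_2 = 28 ≤ 46 < 87 = q_3, so the answer is 1353/28.

1353/28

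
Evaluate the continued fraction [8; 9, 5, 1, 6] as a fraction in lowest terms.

3049/376

Fold from the inside: start with 6/1.
  1 + 1/6 = 7/6
  5 + 6/7 = 41/7
  9 + 7/41 = 376/41
  8 + 41/376 = 3049/376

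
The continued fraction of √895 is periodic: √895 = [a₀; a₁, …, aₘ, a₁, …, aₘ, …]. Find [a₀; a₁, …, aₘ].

[29; 1, 10, 1, 58]

a₀ = ⌊√895⌋ = 29.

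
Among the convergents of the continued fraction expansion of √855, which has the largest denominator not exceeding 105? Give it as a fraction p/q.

√855 = [29; 4, 6, 4, 58, …] (period length 4).
Convergents:
  p_0/q_0 = 29/1
  p_1/q_1 = 117/4
  p_2/q_2 = 731/25
  p_3/q_3 = 3041/104
  p_4/q_4 = 177109/6057
q_3 = 104 ≤ 105 < 6057 = q_4, so the answer is 3041/104.

3041/104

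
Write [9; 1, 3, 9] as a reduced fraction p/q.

Using pₖ = aₖpₖ₋₁ + pₖ₋₂ and qₖ = aₖqₖ₋₁ + qₖ₋₂:
  k=0: a=9, p=9, q=1
  k=1: a=1, p=10, q=1
  k=2: a=3, p=39, q=4
  k=3: a=9, p=361, q=37

361/37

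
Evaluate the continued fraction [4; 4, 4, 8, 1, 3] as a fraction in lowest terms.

2588/611

Using pₖ = aₖpₖ₋₁ + pₖ₋₂ and qₖ = aₖqₖ₋₁ + qₖ₋₂:
  k=0: a=4, p=4, q=1
  k=1: a=4, p=17, q=4
  k=2: a=4, p=72, q=17
  k=3: a=8, p=593, q=140
  k=4: a=1, p=665, q=157
  k=5: a=3, p=2588, q=611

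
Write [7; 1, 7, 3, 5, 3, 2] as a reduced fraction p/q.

Fold from the inside: start with 2/1.
  3 + 1/2 = 7/2
  5 + 2/7 = 37/7
  3 + 7/37 = 118/37
  7 + 37/118 = 863/118
  1 + 118/863 = 981/863
  7 + 863/981 = 7730/981

7730/981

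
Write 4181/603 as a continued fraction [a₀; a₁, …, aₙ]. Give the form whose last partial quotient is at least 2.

[6; 1, 14, 13, 3]

4181 = 6×603 + 563
603 = 1×563 + 40
563 = 14×40 + 3
40 = 13×3 + 1
3 = 3×1 + 0  (stop)
So 4181/603 = [6; 1, 14, 13, 3].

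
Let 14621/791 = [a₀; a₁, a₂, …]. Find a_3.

3

14621 = 18·791 + 383   →  a_0 = 18
791 = 2·383 + 25   →  a_1 = 2
383 = 15·25 + 8   →  a_2 = 15
25 = 3·8 + 1   →  a_3 = 3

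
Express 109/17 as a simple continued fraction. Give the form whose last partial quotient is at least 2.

109 = 6×17 + 7
17 = 2×7 + 3
7 = 2×3 + 1
3 = 3×1 + 0  (stop)
So 109/17 = [6; 2, 2, 3].

[6; 2, 2, 3]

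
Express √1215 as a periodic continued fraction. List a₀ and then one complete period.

a₀ = ⌊√1215⌋ = 34.

[34; 1, 5, 1, 68]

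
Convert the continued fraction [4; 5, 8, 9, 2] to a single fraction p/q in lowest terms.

Fold from the inside: start with 2/1.
  9 + 1/2 = 19/2
  8 + 2/19 = 154/19
  5 + 19/154 = 789/154
  4 + 154/789 = 3310/789

3310/789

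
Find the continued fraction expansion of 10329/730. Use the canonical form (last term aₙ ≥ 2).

10329 = 14×730 + 109
730 = 6×109 + 76
109 = 1×76 + 33
76 = 2×33 + 10
33 = 3×10 + 3
10 = 3×3 + 1
3 = 3×1 + 0  (stop)
So 10329/730 = [14; 6, 1, 2, 3, 3, 3].

[14; 6, 1, 2, 3, 3, 3]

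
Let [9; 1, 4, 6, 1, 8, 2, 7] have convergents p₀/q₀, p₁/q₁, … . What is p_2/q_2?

Using pₖ = aₖpₖ₋₁ + pₖ₋₂, qₖ = aₖqₖ₋₁ + qₖ₋₂ (with p₋₁=1, p₋₂=0, q₋₁=0, q₋₂=1):
  k=0: a=9, p=9, q=1
  k=1: a=1, p=10, q=1
  k=2: a=4, p=49, q=5

49/5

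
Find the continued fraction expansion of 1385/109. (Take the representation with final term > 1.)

[12; 1, 2, 2, 2, 6]

1385 = 12×109 + 77
109 = 1×77 + 32
77 = 2×32 + 13
32 = 2×13 + 6
13 = 2×6 + 1
6 = 6×1 + 0  (stop)
So 1385/109 = [12; 1, 2, 2, 2, 6].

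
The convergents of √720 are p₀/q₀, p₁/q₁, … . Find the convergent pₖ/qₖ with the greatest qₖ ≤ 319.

8506/317

√720 = [26; 1, 4, 1, 52, …] (period length 4).
Convergents:
  p_0/q_0 = 26/1
  p_1/q_1 = 27/1
  p_2/q_2 = 134/5
  p_3/q_3 = 161/6
  p_4/q_4 = 8506/317
  p_5/q_5 = 8667/323
q_4 = 317 ≤ 319 < 323 = q_5, so the answer is 8506/317.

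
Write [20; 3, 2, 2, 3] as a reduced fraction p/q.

Using pₖ = aₖpₖ₋₁ + pₖ₋₂ and qₖ = aₖqₖ₋₁ + qₖ₋₂:
  k=0: a=20, p=20, q=1
  k=1: a=3, p=61, q=3
  k=2: a=2, p=142, q=7
  k=3: a=2, p=345, q=17
  k=4: a=3, p=1177, q=58

1177/58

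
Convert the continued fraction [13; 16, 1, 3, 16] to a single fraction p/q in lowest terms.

14222/1089

Using pₖ = aₖpₖ₋₁ + pₖ₋₂ and qₖ = aₖqₖ₋₁ + qₖ₋₂:
  k=0: a=13, p=13, q=1
  k=1: a=16, p=209, q=16
  k=2: a=1, p=222, q=17
  k=3: a=3, p=875, q=67
  k=4: a=16, p=14222, q=1089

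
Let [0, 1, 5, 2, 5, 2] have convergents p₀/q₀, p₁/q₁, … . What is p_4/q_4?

60/71

Using pₖ = aₖpₖ₋₁ + pₖ₋₂, qₖ = aₖqₖ₋₁ + qₖ₋₂ (with p₋₁=1, p₋₂=0, q₋₁=0, q₋₂=1):
  k=0: a=0, p=0, q=1
  k=1: a=1, p=1, q=1
  k=2: a=5, p=5, q=6
  k=3: a=2, p=11, q=13
  k=4: a=5, p=60, q=71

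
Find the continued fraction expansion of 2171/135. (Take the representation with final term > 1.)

[16; 12, 3, 1, 2]

2171 = 16*135 + 11
135 = 12*11 + 3
11 = 3*3 + 2
3 = 1*2 + 1
2 = 2*1 + 0  (stop)
So 2171/135 = [16; 12, 3, 1, 2].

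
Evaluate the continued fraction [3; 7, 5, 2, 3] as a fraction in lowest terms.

Using pₖ = aₖpₖ₋₁ + pₖ₋₂ and qₖ = aₖqₖ₋₁ + qₖ₋₂:
  k=0: a=3, p=3, q=1
  k=1: a=7, p=22, q=7
  k=2: a=5, p=113, q=36
  k=3: a=2, p=248, q=79
  k=4: a=3, p=857, q=273

857/273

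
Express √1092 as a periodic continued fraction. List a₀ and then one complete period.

a₀ = ⌊√1092⌋ = 33.
With m₀=0, d₀=1 and mₖ₊₁ = dₖaₖ − mₖ, dₖ₊₁ = (n − mₖ₊₁²)/dₖ, aₖ₊₁ = ⌊(a₀+mₖ₊₁)/dₖ₊₁⌋:
  k=1: m=33, d=3, a=22
  k=2: m=33, d=1, a=66
d=1 and a=2a₀=66 at k=2, so the next step gives (m, d) = (33, 3) again — its k=1 value — and the period has length 2.

[33; 22, 66]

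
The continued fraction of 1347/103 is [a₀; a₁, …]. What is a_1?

12

1347 = 13·103 + 8   →  a_0 = 13
103 = 12·8 + 7   →  a_1 = 12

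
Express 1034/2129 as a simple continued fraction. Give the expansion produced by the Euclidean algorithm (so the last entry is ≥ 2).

[0; 2, 16, 1, 19, 3]

1034 = 0×2129 + 1034
2129 = 2×1034 + 61
1034 = 16×61 + 58
61 = 1×58 + 3
58 = 19×3 + 1
3 = 3×1 + 0  (stop)
So 1034/2129 = [0; 2, 16, 1, 19, 3].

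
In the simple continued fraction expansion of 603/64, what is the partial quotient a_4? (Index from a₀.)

603 = 9·64 + 27   →  a_0 = 9
64 = 2·27 + 10   →  a_1 = 2
27 = 2·10 + 7   →  a_2 = 2
10 = 1·7 + 3   →  a_3 = 1
7 = 2·3 + 1   →  a_4 = 2

2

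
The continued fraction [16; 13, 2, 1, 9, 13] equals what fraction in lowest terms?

81516/5071

Fold from the inside: start with 13/1.
  9 + 1/13 = 118/13
  1 + 13/118 = 131/118
  2 + 118/131 = 380/131
  13 + 131/380 = 5071/380
  16 + 380/5071 = 81516/5071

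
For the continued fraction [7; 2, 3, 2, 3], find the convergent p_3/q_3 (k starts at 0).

119/16

Using pₖ = aₖpₖ₋₁ + pₖ₋₂, qₖ = aₖqₖ₋₁ + qₖ₋₂ (with p₋₁=1, p₋₂=0, q₋₁=0, q₋₂=1):
  k=0: a=7, p=7, q=1
  k=1: a=2, p=15, q=2
  k=2: a=3, p=52, q=7
  k=3: a=2, p=119, q=16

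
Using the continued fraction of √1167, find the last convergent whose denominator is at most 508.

11854/347

√1167 = [34; 6, 5, 11, 5, 6, 68, …] (period length 6).
Convergents:
  p_0/q_0 = 34/1
  p_1/q_1 = 205/6
  p_2/q_2 = 1059/31
  p_3/q_3 = 11854/347
  p_4/q_4 = 60329/1766
q_3 = 347 ≤ 508 < 1766 = q_4, so the answer is 11854/347.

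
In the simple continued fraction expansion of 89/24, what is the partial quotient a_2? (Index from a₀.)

89 = 3·24 + 17   →  a_0 = 3
24 = 1·17 + 7   →  a_1 = 1
17 = 2·7 + 3   →  a_2 = 2

2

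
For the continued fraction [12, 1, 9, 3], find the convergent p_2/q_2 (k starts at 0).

Using pₖ = aₖpₖ₋₁ + pₖ₋₂, qₖ = aₖqₖ₋₁ + qₖ₋₂ (with p₋₁=1, p₋₂=0, q₋₁=0, q₋₂=1):
  k=0: a=12, p=12, q=1
  k=1: a=1, p=13, q=1
  k=2: a=9, p=129, q=10

129/10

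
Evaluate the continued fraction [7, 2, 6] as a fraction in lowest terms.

Using pₖ = aₖpₖ₋₁ + pₖ₋₂ and qₖ = aₖqₖ₋₁ + qₖ₋₂:
  k=0: a=7, p=7, q=1
  k=1: a=2, p=15, q=2
  k=2: a=6, p=97, q=13

97/13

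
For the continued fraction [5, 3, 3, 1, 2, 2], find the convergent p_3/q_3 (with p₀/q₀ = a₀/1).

Using pₖ = aₖpₖ₋₁ + pₖ₋₂, qₖ = aₖqₖ₋₁ + qₖ₋₂ (with p₋₁=1, p₋₂=0, q₋₁=0, q₋₂=1):
  k=0: a=5, p=5, q=1
  k=1: a=3, p=16, q=3
  k=2: a=3, p=53, q=10
  k=3: a=1, p=69, q=13

69/13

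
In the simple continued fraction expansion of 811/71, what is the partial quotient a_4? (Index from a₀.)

2

811 = 11·71 + 30   →  a_0 = 11
71 = 2·30 + 11   →  a_1 = 2
30 = 2·11 + 8   →  a_2 = 2
11 = 1·8 + 3   →  a_3 = 1
8 = 2·3 + 2   →  a_4 = 2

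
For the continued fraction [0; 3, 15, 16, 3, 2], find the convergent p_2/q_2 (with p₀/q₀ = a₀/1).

Using pₖ = aₖpₖ₋₁ + pₖ₋₂, qₖ = aₖqₖ₋₁ + qₖ₋₂ (with p₋₁=1, p₋₂=0, q₋₁=0, q₋₂=1):
  k=0: a=0, p=0, q=1
  k=1: a=3, p=1, q=3
  k=2: a=15, p=15, q=46

15/46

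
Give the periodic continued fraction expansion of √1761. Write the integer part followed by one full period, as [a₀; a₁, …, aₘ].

[41; 1, 26, 1, 82]

a₀ = ⌊√1761⌋ = 41.
With m₀=0, d₀=1 and mₖ₊₁ = dₖaₖ − mₖ, dₖ₊₁ = (n − mₖ₊₁²)/dₖ, aₖ₊₁ = ⌊(a₀+mₖ₊₁)/dₖ₊₁⌋:
  k=1: m=41, d=80, a=1
  k=2: m=39, d=3, a=26
  k=3: m=39, d=80, a=1
  k=4: m=41, d=1, a=82
d=1 and a=2a₀=82 at k=4, so the next step gives (m, d) = (41, 80) again — its k=1 value — and the period has length 4.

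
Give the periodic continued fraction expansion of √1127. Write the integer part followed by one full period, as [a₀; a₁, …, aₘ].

a₀ = ⌊√1127⌋ = 33.
With m₀=0, d₀=1 and mₖ₊₁ = dₖaₖ − mₖ, dₖ₊₁ = (n − mₖ₊₁²)/dₖ, aₖ₊₁ = ⌊(a₀+mₖ₊₁)/dₖ₊₁⌋:
  k=1: m=33, d=38, a=1
  k=2: m=5, d=29, a=1
  k=3: m=24, d=19, a=3
  k=4: m=33, d=2, a=33
  k=5: m=33, d=19, a=3
  k=6: m=24, d=29, a=1
  k=7: m=5, d=38, a=1
  k=8: m=33, d=1, a=66
d=1 and a=2a₀=66 at k=8, so the next step gives (m, d) = (33, 38) again — its k=1 value — and the period has length 8.

[33; 1, 1, 3, 33, 3, 1, 1, 66]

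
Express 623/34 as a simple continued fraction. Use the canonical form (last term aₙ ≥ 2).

[18; 3, 11]

623 = 18*34 + 11
34 = 3*11 + 1
11 = 11*1 + 0  (stop)
So 623/34 = [18; 3, 11].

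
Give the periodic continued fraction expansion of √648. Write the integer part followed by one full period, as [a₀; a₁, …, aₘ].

[25; 2, 5, 6, 5, 2, 50]

a₀ = ⌊√648⌋ = 25.
With m₀=0, d₀=1 and mₖ₊₁ = dₖaₖ − mₖ, dₖ₊₁ = (n − mₖ₊₁²)/dₖ, aₖ₊₁ = ⌊(a₀+mₖ₊₁)/dₖ₊₁⌋:
  k=1: m=25, d=23, a=2
  k=2: m=21, d=9, a=5
  k=3: m=24, d=8, a=6
  k=4: m=24, d=9, a=5
  k=5: m=21, d=23, a=2
  k=6: m=25, d=1, a=50
d=1 and a=2a₀=50 at k=6, so the next step gives (m, d) = (25, 23) again — its k=1 value — and the period has length 6.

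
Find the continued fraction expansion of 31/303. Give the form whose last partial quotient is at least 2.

[0; 9, 1, 3, 2, 3]

31 = 0×303 + 31
303 = 9×31 + 24
31 = 1×24 + 7
24 = 3×7 + 3
7 = 2×3 + 1
3 = 3×1 + 0  (stop)
So 31/303 = [0; 9, 1, 3, 2, 3].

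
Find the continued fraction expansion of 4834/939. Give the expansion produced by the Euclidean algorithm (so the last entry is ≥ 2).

4834 = 5*939 + 139
939 = 6*139 + 105
139 = 1*105 + 34
105 = 3*34 + 3
34 = 11*3 + 1
3 = 3*1 + 0  (stop)
So 4834/939 = [5; 6, 1, 3, 11, 3].

[5; 6, 1, 3, 11, 3]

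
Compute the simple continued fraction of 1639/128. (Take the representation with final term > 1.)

[12; 1, 4, 8, 3]

1639 = 12*128 + 103
128 = 1*103 + 25
103 = 4*25 + 3
25 = 8*3 + 1
3 = 3*1 + 0  (stop)
So 1639/128 = [12; 1, 4, 8, 3].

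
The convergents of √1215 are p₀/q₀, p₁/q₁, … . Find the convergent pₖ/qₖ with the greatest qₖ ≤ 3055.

√1215 = [34; 1, 5, 1, 68, …] (period length 4).
Convergents:
  p_0/q_0 = 34/1
  p_1/q_1 = 35/1
  p_2/q_2 = 209/6
  p_3/q_3 = 244/7
  p_4/q_4 = 16801/482
  p_5/q_5 = 17045/489
  p_6/q_6 = 102026/2927
  p_7/q_7 = 119071/3416
q_6 = 2927 ≤ 3055 < 3416 = q_7, so the answer is 102026/2927.

102026/2927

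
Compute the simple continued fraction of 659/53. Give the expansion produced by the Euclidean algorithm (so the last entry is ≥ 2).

659 = 12·53 + 23
53 = 2·23 + 7
23 = 3·7 + 2
7 = 3·2 + 1
2 = 2·1 + 0  (stop)
So 659/53 = [12; 2, 3, 3, 2].

[12; 2, 3, 3, 2]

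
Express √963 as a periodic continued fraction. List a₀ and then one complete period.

[31; 31, 62]

a₀ = ⌊√963⌋ = 31.
With m₀=0, d₀=1 and mₖ₊₁ = dₖaₖ − mₖ, dₖ₊₁ = (n − mₖ₊₁²)/dₖ, aₖ₊₁ = ⌊(a₀+mₖ₊₁)/dₖ₊₁⌋:
  k=1: m=31, d=2, a=31
  k=2: m=31, d=1, a=62
d=1 and a=2a₀=62 at k=2, so the next step gives (m, d) = (31, 2) again — its k=1 value — and the period has length 2.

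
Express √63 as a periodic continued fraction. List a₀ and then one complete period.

[7; 1, 14]

a₀ = ⌊√63⌋ = 7.
With m₀=0, d₀=1 and mₖ₊₁ = dₖaₖ − mₖ, dₖ₊₁ = (n − mₖ₊₁²)/dₖ, aₖ₊₁ = ⌊(a₀+mₖ₊₁)/dₖ₊₁⌋:
  k=1: m=7, d=14, a=1
  k=2: m=7, d=1, a=14
d=1 and a=2a₀=14 at k=2, so the next step gives (m, d) = (7, 14) again — its k=1 value — and the period has length 2.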